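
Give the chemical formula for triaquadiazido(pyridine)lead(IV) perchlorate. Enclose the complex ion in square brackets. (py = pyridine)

Ligands: 1 pyridine (py, neutral), 3 aqua (H2O, neutral), 2 azido (N3, -1). Ligand charge sum = -2.
Charge balance with perchlorate (-1) requires 1 complex ion per 2 perchlorate.

[Pb(H2O)3(N3)2(py)](ClO4)2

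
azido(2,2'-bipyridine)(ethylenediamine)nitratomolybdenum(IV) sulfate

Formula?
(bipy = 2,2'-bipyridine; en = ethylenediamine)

Ligands: 1 2,2'-bipyridine (bipy, neutral), 1 azido (N3, -1), 1 nitrato (NO3, -1), 1 ethylenediamine (en, neutral). Ligand charge sum = -2.
With Mo in oxidation state +4, the complex ion is [Mo...]^2+.
Charge balance with sulfate (-2) requires 1 complex ion per 1 sulfate.

[Mo(bipy)(en)(N3)(NO3)]SO4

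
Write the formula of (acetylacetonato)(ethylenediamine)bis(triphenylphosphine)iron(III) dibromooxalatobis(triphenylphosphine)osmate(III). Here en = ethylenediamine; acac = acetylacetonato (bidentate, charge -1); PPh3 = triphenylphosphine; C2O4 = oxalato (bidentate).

Cation [Fe…]: ligand charges -1, Fe(III) ⇒ ion charge 2+.
Anion [Os…]: ligand charges -4, Os(III) ⇒ ion charge 1−.
One 2+ cation requires 2 of the 1− anion.

[Fe(acac)(en)(PPh3)2][OsBr2(C2O4)(PPh3)2]2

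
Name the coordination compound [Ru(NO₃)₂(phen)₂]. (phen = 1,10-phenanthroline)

There is no counter-ion, so the complex is neutral overall.
Ligand charges: 2×1,10-phenanthroline (neutral), 2×nitrato (-1 each); total -2. So Ru + (-2) = 0, giving Ru = +2.
Ligands are named alphabetically: nitrato before phenanthroline.

dinitratobis(1,10-phenanthroline)ruthenium(II)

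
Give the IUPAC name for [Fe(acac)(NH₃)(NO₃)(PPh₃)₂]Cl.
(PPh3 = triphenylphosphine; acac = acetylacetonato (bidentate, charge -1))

(acetylacetonato)amminenitratobis(triphenylphosphine)iron(III) chloride

The 1 chloride counter-ion carries a total charge of -1, so each complex ion is 1+.
Ligand charges: 2×triphenylphosphine (neutral), 1×ammine (neutral), 1×acetylacetonato (-1 each), 1×nitrato (-1 each); total -2. So Fe + (-2) = 1+, giving Fe = +3.
Ligands are named alphabetically: acetylacetonato before ammine before nitrato before triphenylphosphine.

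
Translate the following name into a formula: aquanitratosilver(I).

[Ag(H2O)(NO3)]

Ligands: 1 aqua (H2O, neutral), 1 nitrato (NO3, -1). Ligand charge sum = -1.
With Ag in oxidation state +1, the complex ion is [Ag...].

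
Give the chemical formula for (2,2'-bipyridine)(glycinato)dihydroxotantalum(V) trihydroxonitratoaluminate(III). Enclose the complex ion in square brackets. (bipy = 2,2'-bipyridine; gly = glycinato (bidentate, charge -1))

[Ta(bipy)(gly)(OH)2][Al(NO3)(OH)3]2

Cation [Ta…]: ligand charges -3, Ta(V) ⇒ ion charge 2+.
Anion [Al…]: ligand charges -4, Al(III) ⇒ ion charge 1−.
One 2+ cation requires 2 of the 1− anion.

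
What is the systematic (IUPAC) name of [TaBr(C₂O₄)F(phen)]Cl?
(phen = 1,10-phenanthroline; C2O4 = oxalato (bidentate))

bromofluorooxalato(1,10-phenanthroline)tantalum(V) chloride

The 1 chloride counter-ion carries a total charge of -1, so each complex ion is 1+.
Ligand charges: 1×bromo (-1 each), 1×1,10-phenanthroline (neutral), 1×fluoro (-1 each), 1×oxalato (-2 each); total -4. So Ta + (-4) = 1+, giving Ta = +5.
Ligands are named alphabetically: bromo before fluoro before oxalato before phenanthroline.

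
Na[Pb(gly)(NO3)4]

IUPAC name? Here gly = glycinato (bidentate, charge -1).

The 1 sodium counter-ion carries a total charge of +1, so each complex ion is 1−.
Ligand charges: 1×glycinato (-1 each), 4×nitrato (-1 each); total -5. So Pb + (-5) = 1−, giving Pb = +4.
Ligands are named alphabetically: glycinato before nitrato.
The complex ion is anionic, so lead takes the -ate form plumbate(IV).

sodium (glycinato)tetranitratoplumbate(IV)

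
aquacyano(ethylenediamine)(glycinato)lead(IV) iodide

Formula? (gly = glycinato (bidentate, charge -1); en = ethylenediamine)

Ligands: 1 glycinato (gly, -1), 1 aqua (H2O, neutral), 1 cyano (CN, -1), 1 ethylenediamine (en, neutral). Ligand charge sum = -2.
With Pb in oxidation state +4, the complex ion is [Pb...]^2+.
Charge balance with iodide (-1) requires 1 complex ion per 2 iodide.

[Pb(CN)(en)(gly)(H2O)]I2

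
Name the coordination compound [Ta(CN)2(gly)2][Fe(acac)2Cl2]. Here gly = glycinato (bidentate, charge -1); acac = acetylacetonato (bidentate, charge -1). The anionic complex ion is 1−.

Both ions are complex: the cation is named first with the plain metal name, the anion second with the -ate form; each ion's ligands are alphabetised independently.
The complex anion is given as 1−; its ligand charges sum to -4, so Fe = +3.
A 1:1 salt means the cation carries the equal and opposite charge, 1+.
Cation: ligand charges sum to -4; for the ion to be 1+, Ta = +5.

dicyanobis(glycinato)tantalum(V) bis(acetylacetonato)dichloroferrate(III)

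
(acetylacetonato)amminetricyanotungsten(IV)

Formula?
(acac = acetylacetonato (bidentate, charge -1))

[W(acac)(CN)3(NH3)]

Ligands: 1 ammine (NH3, neutral), 1 acetylacetonato (acac, -1), 3 cyano (CN, -1). Ligand charge sum = -4.
With W in oxidation state +4, the complex ion is [W...].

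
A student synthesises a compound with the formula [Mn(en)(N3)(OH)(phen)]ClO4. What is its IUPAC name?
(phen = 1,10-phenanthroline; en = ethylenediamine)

azido(ethylenediamine)hydroxo(1,10-phenanthroline)manganese(III) perchlorate

The 1 perchlorate counter-ion carries a total charge of -1, so each complex ion is 1+.
Ligand charges: 1×1,10-phenanthroline (neutral), 1×azido (-1 each), 1×ethylenediamine (neutral), 1×hydroxo (-1 each); total -2. So Mn + (-2) = 1+, giving Mn = +3.
Ligands are named alphabetically: azido before ethylenediamine before hydroxo before phenanthroline.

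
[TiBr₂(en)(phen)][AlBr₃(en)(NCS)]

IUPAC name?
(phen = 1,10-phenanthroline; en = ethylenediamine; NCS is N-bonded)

dibromo(ethylenediamine)(1,10-phenanthroline)titanium(III) tribromo(ethylenediamine)isothiocyanatoaluminate(III)

Both ions are complex: the cation is named first with the plain metal name, the anion second with the -ate form; each ion's ligands are alphabetised independently.
Aluminium is always +3 in its complexes; the anion's ligand charges sum to -4, so the complex anion is 1−.
A 1:1 salt means the cation carries the equal and opposite charge, 1+.
Cation: ligand charges sum to -2; for the ion to be 1+, Ti = +3.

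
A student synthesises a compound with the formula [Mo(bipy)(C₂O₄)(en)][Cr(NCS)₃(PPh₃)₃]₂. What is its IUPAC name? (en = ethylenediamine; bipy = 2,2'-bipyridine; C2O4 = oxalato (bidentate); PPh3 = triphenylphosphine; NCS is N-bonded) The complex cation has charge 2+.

(2,2'-bipyridine)(ethylenediamine)oxalatomolybdenum(IV) triisothiocyanatotris(triphenylphosphine)chromate(II)

Both ions are complex: the cation is named first with the plain metal name, the anion second with the -ate form; each ion's ligands are alphabetised independently.
The complex cation is given as 2+; its ligand charges sum to -2, so Mo = +4.
With 2 anions per cation, each anion must be 2/2 = 1−.
Anion: ligand charges sum to -3; for the ion to be 1−, Cr = +2.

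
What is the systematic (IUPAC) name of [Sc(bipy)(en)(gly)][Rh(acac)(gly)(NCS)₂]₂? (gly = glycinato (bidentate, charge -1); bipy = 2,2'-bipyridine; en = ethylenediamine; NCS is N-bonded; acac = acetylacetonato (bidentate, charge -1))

Both ions are complex: the cation is named first with the plain metal name, the anion second with the -ate form; each ion's ligands are alphabetised independently.
Scandium is always +3 in its complexes; the cation's ligand charges sum to -1, so the complex cation is 2+.
With 2 anions per cation, each anion must be 2/2 = 1−.
Anion: ligand charges sum to -4; for the ion to be 1−, Rh = +3.

(2,2'-bipyridine)(ethylenediamine)(glycinato)scandium(III) (acetylacetonato)(glycinato)diisothiocyanatorhodate(III)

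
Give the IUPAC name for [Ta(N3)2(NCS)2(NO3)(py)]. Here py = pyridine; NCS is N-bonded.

diazidodiisothiocyanatonitrato(pyridine)tantalum(V)

There is no counter-ion, so the complex is neutral overall.
Ligand charges: 1×pyridine (neutral), 1×nitrato (-1 each), 2×azido (-1 each), 2×isothiocyanato (-1 each); total -5. So Ta + (-5) = 0, giving Ta = +5.
Ligands are named alphabetically: azido before isothiocyanato before nitrato before pyridine.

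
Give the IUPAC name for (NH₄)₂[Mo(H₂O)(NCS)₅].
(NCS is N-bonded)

ammonium aquapentaisothiocyanatomolybdate(III)

The 2 ammonium counter-ions carry a total charge of +2, so each complex ion is 2−.
Ligand charges: 5×isothiocyanato (-1 each), 1×aqua (neutral); total -5. So Mo + (-5) = 2−, giving Mo = +3.
The complex ion is anionic, so molybdenum takes the -ate form molybdate(III).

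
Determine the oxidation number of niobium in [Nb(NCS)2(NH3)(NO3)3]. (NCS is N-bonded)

No counter-ion: the bracketed complex is neutral.
Ligand charges: 2×NCS = -2; 1×NH3 neutral; 3×NO3 = -3; sum -5.
Nb + (-5) = 0 ⇒ Nb is +5.

+5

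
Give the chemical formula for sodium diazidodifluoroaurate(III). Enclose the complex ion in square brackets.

Na[AuF2(N3)2]

Ligands: 2 azido (N3, -1), 2 fluoro (F, -1). Ligand charge sum = -4.
With Au in oxidation state +3, the complex ion is [Au...]^1−.
Charge balance with sodium (+1) requires 1 complex ion per 1 sodium.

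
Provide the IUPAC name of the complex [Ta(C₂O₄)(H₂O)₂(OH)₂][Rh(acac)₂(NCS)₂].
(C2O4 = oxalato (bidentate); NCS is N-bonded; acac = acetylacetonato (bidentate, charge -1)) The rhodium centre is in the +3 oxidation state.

Both ions are complex: the cation is named first with the plain metal name, the anion second with the -ate form; each ion's ligands are alphabetised independently.
Rh is given as +3; the anion's ligand charges sum to -4, so the complex anion is 1−.
A 1:1 salt means the cation carries the equal and opposite charge, 1+.
Cation: ligand charges sum to -4; for the ion to be 1+, Ta = +5.

diaquadihydroxooxalatotantalum(V) bis(acetylacetonato)diisothiocyanatorhodate(III)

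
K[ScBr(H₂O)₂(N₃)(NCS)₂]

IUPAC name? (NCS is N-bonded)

potassium diaquaazidobromodiisothiocyanatoscandate(III)

The 1 potassium counter-ion carries a total charge of +1, so each complex ion is 1−.
Ligand charges: 1×bromo (-1 each), 2×aqua (neutral), 2×isothiocyanato (-1 each), 1×azido (-1 each); total -4. So Sc + (-4) = 1−, giving Sc = +3.
Ligands are named alphabetically: aqua before azido before bromo before isothiocyanato.
The complex ion is anionic, so scandium takes the -ate form scandate(III).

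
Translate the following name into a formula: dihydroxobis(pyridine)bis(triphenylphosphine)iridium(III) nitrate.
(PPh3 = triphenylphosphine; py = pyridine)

[Ir(OH)2(PPh3)2(py)2]NO3

Ligands: 2 hydroxo (OH, -1), 2 triphenylphosphine (PPh3, neutral), 2 pyridine (py, neutral). Ligand charge sum = -2.
With Ir in oxidation state +3, the complex ion is [Ir...]^1+.
Charge balance with nitrate (-1) requires 1 complex ion per 1 nitrate.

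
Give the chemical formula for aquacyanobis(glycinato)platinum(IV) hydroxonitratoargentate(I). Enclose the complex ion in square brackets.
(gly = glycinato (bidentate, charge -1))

[Pt(CN)(gly)2(H2O)][Ag(NO3)(OH)]

Cation [Pt…]: ligand charges -3, Pt(IV) ⇒ ion charge 1+.
Anion [Ag…]: ligand charges -2, Ag(I) ⇒ ion charge 1−.
One 1+ cation balances one 1− anion.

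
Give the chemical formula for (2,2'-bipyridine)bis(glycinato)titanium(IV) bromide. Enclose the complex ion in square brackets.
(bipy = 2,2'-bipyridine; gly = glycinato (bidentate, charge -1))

[Ti(bipy)(gly)2]Br2

Ligands: 1 2,2'-bipyridine (bipy, neutral), 2 glycinato (gly, -1). Ligand charge sum = -2.
With Ti in oxidation state +4, the complex ion is [Ti...]^2+.
Charge balance with bromide (-1) requires 1 complex ion per 2 bromide.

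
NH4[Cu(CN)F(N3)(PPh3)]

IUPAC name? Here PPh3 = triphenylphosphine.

ammonium azidocyanofluoro(triphenylphosphine)cuprate(II)

The 1 ammonium counter-ion carries a total charge of +1, so each complex ion is 1−.
Ligand charges: 1×azido (-1 each), 1×cyano (-1 each), 1×triphenylphosphine (neutral), 1×fluoro (-1 each); total -3. So Cu + (-3) = 1−, giving Cu = +2.
Ligands are named alphabetically: azido before cyano before fluoro before triphenylphosphine.
The complex ion is anionic, so copper takes the -ate form cuprate(II).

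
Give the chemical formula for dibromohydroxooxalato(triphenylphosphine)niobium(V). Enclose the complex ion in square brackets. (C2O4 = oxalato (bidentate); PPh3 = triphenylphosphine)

[NbBr2(C2O4)(OH)(PPh3)]

Ligands: 1 oxalato (C2O4, -2), 1 triphenylphosphine (PPh3, neutral), 2 bromo (Br, -1), 1 hydroxo (OH, -1). Ligand charge sum = -5.
With Nb in oxidation state +5, the complex ion is [Nb...].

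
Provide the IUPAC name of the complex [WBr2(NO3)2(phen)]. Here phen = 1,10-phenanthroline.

dibromodinitrato(1,10-phenanthroline)tungsten(IV)

There is no counter-ion, so the complex is neutral overall.
Ligand charges: 2×nitrato (-1 each), 1×1,10-phenanthroline (neutral), 2×bromo (-1 each); total -4. So W + (-4) = 0, giving W = +4.
Ligands are named alphabetically: bromo before nitrato before phenanthroline.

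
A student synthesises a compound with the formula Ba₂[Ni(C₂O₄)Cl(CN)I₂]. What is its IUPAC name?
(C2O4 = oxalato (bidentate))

The 2 barium counter-ions carry a total charge of +4, so each complex ion is 4−.
Ligand charges: 1×oxalato (-2 each), 2×iodo (-1 each), 1×chloro (-1 each), 1×cyano (-1 each); total -6. So Ni + (-6) = 4−, giving Ni = +2.
The complex ion is anionic, so nickel takes the -ate form nickelate(II).

barium chlorocyanodiiodooxalatonickelate(II)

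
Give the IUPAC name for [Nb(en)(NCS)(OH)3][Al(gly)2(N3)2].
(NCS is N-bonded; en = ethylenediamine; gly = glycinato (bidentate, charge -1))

(ethylenediamine)trihydroxoisothiocyanatoniobium(V) diazidobis(glycinato)aluminate(III)

Both ions are complex: the cation is named first with the plain metal name, the anion second with the -ate form; each ion's ligands are alphabetised independently.
Aluminium is always +3 in its complexes; the anion's ligand charges sum to -4, so the complex anion is 1−.
A 1:1 salt means the cation carries the equal and opposite charge, 1+.
Cation: ligand charges sum to -4; for the ion to be 1+, Nb = +5.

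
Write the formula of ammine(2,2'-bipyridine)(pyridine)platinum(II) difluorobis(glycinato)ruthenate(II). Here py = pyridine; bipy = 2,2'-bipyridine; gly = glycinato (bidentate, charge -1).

Cation [Pt…]: ligand charges 0, Pt(II) ⇒ ion charge 2+.
Anion [Ru…]: ligand charges -4, Ru(II) ⇒ ion charge 2−.

[Pt(bipy)(NH3)(py)][RuF2(gly)2]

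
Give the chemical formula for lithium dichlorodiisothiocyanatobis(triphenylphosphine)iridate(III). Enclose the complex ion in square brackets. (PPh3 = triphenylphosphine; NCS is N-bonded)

Li[IrCl2(NCS)2(PPh3)2]

Ligands: 2 chloro (Cl, -1), 2 triphenylphosphine (PPh3, neutral), 2 isothiocyanato (NCS, -1). Ligand charge sum = -4.
With Ir in oxidation state +3, the complex ion is [Ir...]^1−.
Charge balance with lithium (+1) requires 1 complex ion per 1 lithium.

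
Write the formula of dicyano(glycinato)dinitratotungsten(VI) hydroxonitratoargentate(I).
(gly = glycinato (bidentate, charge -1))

Cation [W…]: ligand charges -5, W(VI) ⇒ ion charge 1+.
Anion [Ag…]: ligand charges -2, Ag(I) ⇒ ion charge 1−.
One 1+ cation balances one 1− anion.

[W(CN)2(gly)(NO3)2][Ag(NO3)(OH)]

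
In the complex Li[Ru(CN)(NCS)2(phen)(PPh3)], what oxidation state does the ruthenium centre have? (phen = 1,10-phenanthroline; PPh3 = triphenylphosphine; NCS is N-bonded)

+2

1 lithium outside the brackets (+1 each) → the complex ion is 1−.
Ligand charges: 1×phen neutral; 1×CN = -1; 1×PPh3 neutral; 2×NCS = -2; sum -3.
Ru + (-3) = 1− ⇒ Ru is +2.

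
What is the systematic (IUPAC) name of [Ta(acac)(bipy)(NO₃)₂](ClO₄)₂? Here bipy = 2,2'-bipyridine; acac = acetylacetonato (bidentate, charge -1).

(acetylacetonato)(2,2'-bipyridine)dinitratotantalum(V) perchlorate

The 2 perchlorate counter-ions carry a total charge of -2, so each complex ion is 2+.
Ligand charges: 2×nitrato (-1 each), 1×2,2'-bipyridine (neutral), 1×acetylacetonato (-1 each); total -3. So Ta + (-3) = 2+, giving Ta = +5.
Ligands are named alphabetically: acetylacetonato before bipyridine before nitrato.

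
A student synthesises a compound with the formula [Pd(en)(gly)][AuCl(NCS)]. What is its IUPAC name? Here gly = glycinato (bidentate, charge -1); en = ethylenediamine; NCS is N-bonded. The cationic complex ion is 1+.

Both ions are complex: the cation is named first with the plain metal name, the anion second with the -ate form; each ion's ligands are alphabetised independently.
The complex cation is given as 1+; its ligand charges sum to -1, so Pd = +2.
A 1:1 salt means the anion carries the equal and opposite charge, 1−.
Anion: ligand charges sum to -2; for the ion to be 1−, Au = +1.

(ethylenediamine)(glycinato)palladium(II) chloroisothiocyanatoaurate(I)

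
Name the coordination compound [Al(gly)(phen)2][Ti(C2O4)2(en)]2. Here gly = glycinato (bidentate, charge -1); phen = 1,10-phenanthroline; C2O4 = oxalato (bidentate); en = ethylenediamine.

Both ions are complex: the cation is named first with the plain metal name, the anion second with the -ate form; each ion's ligands are alphabetised independently.
Aluminium is always +3 in its complexes; the cation's ligand charges sum to -1, so the complex cation is 2+.
With 2 anions per cation, each anion must be 2/2 = 1−.
Anion: ligand charges sum to -4; for the ion to be 1−, Ti = +3.

(glycinato)bis(1,10-phenanthroline)aluminium(III) (ethylenediamine)dioxalatotitanate(III)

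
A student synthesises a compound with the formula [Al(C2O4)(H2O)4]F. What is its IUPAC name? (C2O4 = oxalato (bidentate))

The 1 fluoride counter-ion carries a total charge of -1, so each complex ion is 1+.
Ligand charges: 4×aqua (neutral), 1×oxalato (-2 each); total -2. So Al + (-2) = 1+, giving Al = +3.
Ligands are named alphabetically: aqua before oxalato.

tetraaquaoxalatoaluminium(III) fluoride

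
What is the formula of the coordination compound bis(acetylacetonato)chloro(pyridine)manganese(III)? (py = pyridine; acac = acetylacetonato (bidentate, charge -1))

[Mn(acac)2Cl(py)]

Ligands: 1 chloro (Cl, -1), 1 pyridine (py, neutral), 2 acetylacetonato (acac, -1). Ligand charge sum = -3.
With Mn in oxidation state +3, the complex ion is [Mn...].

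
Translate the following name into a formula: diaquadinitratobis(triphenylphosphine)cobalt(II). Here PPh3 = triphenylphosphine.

[Co(H2O)2(NO3)2(PPh3)2]

Ligands: 2 aqua (H2O, neutral), 2 triphenylphosphine (PPh3, neutral), 2 nitrato (NO3, -1). Ligand charge sum = -2.
With Co in oxidation state +2, the complex ion is [Co...].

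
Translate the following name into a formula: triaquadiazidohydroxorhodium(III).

Ligands: 2 azido (N3, -1), 1 hydroxo (OH, -1), 3 aqua (H2O, neutral). Ligand charge sum = -3.
With Rh in oxidation state +3, the complex ion is [Rh...].

[Rh(H2O)3(N3)2(OH)]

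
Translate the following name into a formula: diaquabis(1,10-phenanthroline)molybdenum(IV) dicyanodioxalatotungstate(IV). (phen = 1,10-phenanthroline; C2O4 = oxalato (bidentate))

Cation [Mo…]: ligand charges 0, Mo(IV) ⇒ ion charge 4+.
Anion [W…]: ligand charges -6, W(IV) ⇒ ion charge 2−.

[Mo(H2O)2(phen)2][W(C2O4)2(CN)2]2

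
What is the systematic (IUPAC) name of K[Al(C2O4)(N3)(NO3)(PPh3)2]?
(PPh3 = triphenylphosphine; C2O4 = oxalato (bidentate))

The 1 potassium counter-ion carries a total charge of +1, so each complex ion is 1−.
Ligand charges: 1×azido (-1 each), 2×triphenylphosphine (neutral), 1×nitrato (-1 each), 1×oxalato (-2 each); total -4. So Al + (-4) = 1−, giving Al = +3.
The complex ion is anionic, so aluminium takes the -ate form aluminate(III).

potassium azidonitratooxalatobis(triphenylphosphine)aluminate(III)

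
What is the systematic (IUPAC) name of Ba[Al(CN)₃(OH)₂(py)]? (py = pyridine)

The 1 barium counter-ion carries a total charge of +2, so each complex ion is 2−.
Ligand charges: 2×hydroxo (-1 each), 3×cyano (-1 each), 1×pyridine (neutral); total -5. So Al + (-5) = 2−, giving Al = +3.
The complex ion is anionic, so aluminium takes the -ate form aluminate(III).

barium tricyanodihydroxo(pyridine)aluminate(III)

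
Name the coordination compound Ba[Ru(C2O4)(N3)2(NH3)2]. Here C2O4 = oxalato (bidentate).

The 1 barium counter-ion carries a total charge of +2, so each complex ion is 2−.
Ligand charges: 2×azido (-1 each), 2×ammine (neutral), 1×oxalato (-2 each); total -4. So Ru + (-4) = 2−, giving Ru = +2.
Ligands are named alphabetically: ammine before azido before oxalato.
The complex ion is anionic, so ruthenium takes the -ate form ruthenate(II).

barium diamminediazidooxalatoruthenate(II)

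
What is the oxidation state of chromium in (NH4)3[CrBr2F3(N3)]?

+3

3 ammonium outside the brackets (+1 each) → the complex ion is 3−.
Ligand charges: 2×Br = -2; 1×N3 = -1; 3×F = -3; sum -6.
Cr + (-6) = 3− ⇒ Cr is +3.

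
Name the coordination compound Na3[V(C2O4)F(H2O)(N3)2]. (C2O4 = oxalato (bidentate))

sodium aquadiazidofluorooxalatovanadate(II)

The 3 sodium counter-ions carry a total charge of +3, so each complex ion is 3−.
Ligand charges: 2×azido (-1 each), 1×fluoro (-1 each), 1×aqua (neutral), 1×oxalato (-2 each); total -5. So V + (-5) = 3−, giving V = +2.
The complex ion is anionic, so vanadium takes the -ate form vanadate(II).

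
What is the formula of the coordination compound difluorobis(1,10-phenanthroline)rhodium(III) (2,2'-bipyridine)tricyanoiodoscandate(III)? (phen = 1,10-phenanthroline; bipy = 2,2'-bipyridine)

[RhF2(phen)2][Sc(bipy)(CN)3I]

Cation [Rh…]: ligand charges -2, Rh(III) ⇒ ion charge 1+.
Anion [Sc…]: ligand charges -4, Sc(III) ⇒ ion charge 1−.
One 1+ cation balances one 1− anion.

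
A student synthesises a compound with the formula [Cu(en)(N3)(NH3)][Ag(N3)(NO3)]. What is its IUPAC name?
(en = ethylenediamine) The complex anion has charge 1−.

Both ions are complex: the cation is named first with the plain metal name, the anion second with the -ate form; each ion's ligands are alphabetised independently.
The complex anion is given as 1−; its ligand charges sum to -2, so Ag = +1.
A 1:1 salt means the cation carries the equal and opposite charge, 1+.
Cation: ligand charges sum to -1; for the ion to be 1+, Cu = +2.

ammineazido(ethylenediamine)copper(II) azidonitratoargentate(I)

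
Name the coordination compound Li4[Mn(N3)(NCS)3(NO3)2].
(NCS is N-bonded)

The 4 lithium counter-ions carry a total charge of +4, so each complex ion is 4−.
Ligand charges: 1×azido (-1 each), 3×isothiocyanato (-1 each), 2×nitrato (-1 each); total -6. So Mn + (-6) = 4−, giving Mn = +2.
Ligands are named alphabetically: azido before isothiocyanato before nitrato.
The complex ion is anionic, so manganese takes the -ate form manganate(II).

lithium azidotriisothiocyanatodinitratomanganate(II)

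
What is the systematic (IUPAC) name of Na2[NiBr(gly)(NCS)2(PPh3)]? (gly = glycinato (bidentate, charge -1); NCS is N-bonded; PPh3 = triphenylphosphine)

The 2 sodium counter-ions carry a total charge of +2, so each complex ion is 2−.
Ligand charges: 1×bromo (-1 each), 1×glycinato (-1 each), 2×isothiocyanato (-1 each), 1×triphenylphosphine (neutral); total -4. So Ni + (-4) = 2−, giving Ni = +2.
Ligands are named alphabetically: bromo before glycinato before isothiocyanato before triphenylphosphine.
The complex ion is anionic, so nickel takes the -ate form nickelate(II).

sodium bromo(glycinato)diisothiocyanato(triphenylphosphine)nickelate(II)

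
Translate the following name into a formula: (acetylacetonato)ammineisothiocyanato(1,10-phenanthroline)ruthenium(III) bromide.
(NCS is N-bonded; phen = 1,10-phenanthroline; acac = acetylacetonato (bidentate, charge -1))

[Ru(acac)(NCS)(NH3)(phen)]Br

Ligands: 1 isothiocyanato (NCS, -1), 1 ammine (NH3, neutral), 1 1,10-phenanthroline (phen, neutral), 1 acetylacetonato (acac, -1). Ligand charge sum = -2.
Charge balance with bromide (-1) requires 1 complex ion per 1 bromide.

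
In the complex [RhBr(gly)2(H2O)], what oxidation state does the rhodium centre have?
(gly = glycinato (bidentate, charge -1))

+3

No counter-ion: the bracketed complex is neutral.
Ligand charges: 1×Br = -1; 2×gly = -2; 1×H2O neutral; sum -3.
Rh + (-3) = 0 ⇒ Rh is +3.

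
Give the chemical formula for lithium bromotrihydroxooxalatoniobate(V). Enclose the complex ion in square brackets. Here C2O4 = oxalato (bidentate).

Li[NbBr(C2O4)(OH)3]

Ligands: 1 oxalato (C2O4, -2), 3 hydroxo (OH, -1), 1 bromo (Br, -1). Ligand charge sum = -6.
With Nb in oxidation state +5, the complex ion is [Nb...]^1−.
Charge balance with lithium (+1) requires 1 complex ion per 1 lithium.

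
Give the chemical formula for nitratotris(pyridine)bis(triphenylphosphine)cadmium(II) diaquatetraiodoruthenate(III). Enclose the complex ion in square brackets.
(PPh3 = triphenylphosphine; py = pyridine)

[Cd(NO3)(PPh3)2(py)3][Ru(H2O)2I4]

Cation [Cd…]: ligand charges -1, Cd(II) ⇒ ion charge 1+.
Anion [Ru…]: ligand charges -4, Ru(III) ⇒ ion charge 1−.
One 1+ cation balances one 1− anion.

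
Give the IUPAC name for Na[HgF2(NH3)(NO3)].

The 1 sodium counter-ion carries a total charge of +1, so each complex ion is 1−.
Ligand charges: 2×fluoro (-1 each), 1×ammine (neutral), 1×nitrato (-1 each); total -3. So Hg + (-3) = 1−, giving Hg = +2.
The complex ion is anionic, so mercury takes the -ate form mercurate(II).

sodium amminedifluoronitratomercurate(II)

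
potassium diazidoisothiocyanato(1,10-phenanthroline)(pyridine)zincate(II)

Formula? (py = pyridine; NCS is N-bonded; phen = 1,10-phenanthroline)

K[Zn(N3)2(NCS)(phen)(py)]

Ligands: 2 azido (N3, -1), 1 pyridine (py, neutral), 1 isothiocyanato (NCS, -1), 1 1,10-phenanthroline (phen, neutral). Ligand charge sum = -3.
Charge balance with potassium (+1) requires 1 complex ion per 1 potassium.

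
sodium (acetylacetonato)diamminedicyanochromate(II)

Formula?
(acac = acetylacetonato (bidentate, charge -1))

Ligands: 1 acetylacetonato (acac, -1), 2 cyano (CN, -1), 2 ammine (NH3, neutral). Ligand charge sum = -3.
With Cr in oxidation state +2, the complex ion is [Cr...]^1−.
Charge balance with sodium (+1) requires 1 complex ion per 1 sodium.

Na[Cr(acac)(CN)2(NH3)2]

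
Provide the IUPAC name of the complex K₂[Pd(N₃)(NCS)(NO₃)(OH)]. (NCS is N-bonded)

potassium azidohydroxoisothiocyanatonitratopalladate(II)

The 2 potassium counter-ions carry a total charge of +2, so each complex ion is 2−.
Ligand charges: 1×hydroxo (-1 each), 1×nitrato (-1 each), 1×isothiocyanato (-1 each), 1×azido (-1 each); total -4. So Pd + (-4) = 2−, giving Pd = +2.
The complex ion is anionic, so palladium takes the -ate form palladate(II).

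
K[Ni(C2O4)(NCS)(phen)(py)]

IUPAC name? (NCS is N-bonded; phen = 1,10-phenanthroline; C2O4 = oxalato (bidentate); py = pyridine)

The 1 potassium counter-ion carries a total charge of +1, so each complex ion is 1−.
Ligand charges: 1×isothiocyanato (-1 each), 1×1,10-phenanthroline (neutral), 1×oxalato (-2 each), 1×pyridine (neutral); total -3. So Ni + (-3) = 1−, giving Ni = +2.
Ligands are named alphabetically: isothiocyanato before oxalato before phenanthroline before pyridine.
The complex ion is anionic, so nickel takes the -ate form nickelate(II).

potassium isothiocyanatooxalato(1,10-phenanthroline)(pyridine)nickelate(II)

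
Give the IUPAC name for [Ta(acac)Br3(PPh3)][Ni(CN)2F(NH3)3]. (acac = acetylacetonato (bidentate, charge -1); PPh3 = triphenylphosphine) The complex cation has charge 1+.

The complex cation is given as 1+; its ligand charges sum to -4, so Ta = +5.
A 1:1 salt means the anion carries the equal and opposite charge, 1−.
Anion: ligand charges sum to -3; for the ion to be 1−, Ni = +2.

(acetylacetonato)tribromo(triphenylphosphine)tantalum(V) triamminedicyanofluoronickelate(II)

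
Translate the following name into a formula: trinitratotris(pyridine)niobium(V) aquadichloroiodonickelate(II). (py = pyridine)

Cation [Nb…]: ligand charges -3, Nb(V) ⇒ ion charge 2+.
Anion [Ni…]: ligand charges -3, Ni(II) ⇒ ion charge 1−.
One 2+ cation requires 2 of the 1− anion.

[Nb(NO3)3(py)3][NiCl2(H2O)I]2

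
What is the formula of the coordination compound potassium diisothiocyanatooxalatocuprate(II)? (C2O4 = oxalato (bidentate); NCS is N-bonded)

K2[Cu(C2O4)(NCS)2]

Ligands: 1 oxalato (C2O4, -2), 2 isothiocyanato (NCS, -1). Ligand charge sum = -4.
With Cu in oxidation state +2, the complex ion is [Cu...]^2−.
Charge balance with potassium (+1) requires 1 complex ion per 2 potassium.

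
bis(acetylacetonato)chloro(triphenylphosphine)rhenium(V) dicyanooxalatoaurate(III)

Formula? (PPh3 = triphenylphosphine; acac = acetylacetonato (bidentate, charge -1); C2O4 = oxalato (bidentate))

Cation [Re…]: ligand charges -3, Re(V) ⇒ ion charge 2+.
Anion [Au…]: ligand charges -4, Au(III) ⇒ ion charge 1−.
One 2+ cation requires 2 of the 1− anion.

[Re(acac)2Cl(PPh3)][Au(C2O4)(CN)2]2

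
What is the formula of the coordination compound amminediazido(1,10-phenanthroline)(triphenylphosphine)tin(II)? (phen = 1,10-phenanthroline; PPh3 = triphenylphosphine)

Ligands: 1 ammine (NH3, neutral), 2 azido (N3, -1), 1 1,10-phenanthroline (phen, neutral), 1 triphenylphosphine (PPh3, neutral). Ligand charge sum = -2.
With Sn in oxidation state +2, the complex ion is [Sn...].

[Sn(N3)2(NH3)(phen)(PPh3)]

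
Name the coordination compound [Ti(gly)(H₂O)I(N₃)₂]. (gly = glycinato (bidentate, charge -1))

aquadiazido(glycinato)iodotitanium(IV)

There is no counter-ion, so the complex is neutral overall.
Ligand charges: 1×iodo (-1 each), 1×glycinato (-1 each), 1×aqua (neutral), 2×azido (-1 each); total -4. So Ti + (-4) = 0, giving Ti = +4.
Ligands are named alphabetically: aqua before azido before glycinato before iodo.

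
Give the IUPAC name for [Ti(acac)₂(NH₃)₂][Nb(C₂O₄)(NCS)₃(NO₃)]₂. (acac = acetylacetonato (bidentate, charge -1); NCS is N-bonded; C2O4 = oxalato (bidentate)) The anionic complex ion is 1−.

The complex anion is given as 1−; its ligand charges sum to -6, so Nb = +5.
With 2 anions per cation, the cation must be 2×1 = 2+.
Cation: ligand charges sum to -2; for the ion to be 2+, Ti = +4.

bis(acetylacetonato)diamminetitanium(IV) triisothiocyanatonitratooxalatoniobate(V)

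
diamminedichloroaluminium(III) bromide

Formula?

[AlCl2(NH3)2]Br

Ligands: 2 ammine (NH3, neutral), 2 chloro (Cl, -1). Ligand charge sum = -2.
Charge balance with bromide (-1) requires 1 complex ion per 1 bromide.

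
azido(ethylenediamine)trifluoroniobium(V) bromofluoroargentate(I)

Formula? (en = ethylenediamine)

Cation [Nb…]: ligand charges -4, Nb(V) ⇒ ion charge 1+.
Anion [Ag…]: ligand charges -2, Ag(I) ⇒ ion charge 1−.
One 1+ cation balances one 1− anion.

[Nb(en)F3(N3)][AgBrF]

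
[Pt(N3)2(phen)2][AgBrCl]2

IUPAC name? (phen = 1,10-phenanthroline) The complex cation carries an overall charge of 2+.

Both ions are complex: the cation is named first with the plain metal name, the anion second with the -ate form; each ion's ligands are alphabetised independently.
The complex cation is given as 2+; its ligand charges sum to -2, so Pt = +4.
With 2 anions per cation, each anion must be 2/2 = 1−.
Anion: ligand charges sum to -2; for the ion to be 1−, Ag = +1.

diazidobis(1,10-phenanthroline)platinum(IV) bromochloroargentate(I)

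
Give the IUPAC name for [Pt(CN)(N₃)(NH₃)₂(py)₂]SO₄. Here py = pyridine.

The 1 sulfate counter-ion carries a total charge of -2, so each complex ion is 2+.
Ligand charges: 2×ammine (neutral), 2×pyridine (neutral), 1×azido (-1 each), 1×cyano (-1 each); total -2. So Pt + (-2) = 2+, giving Pt = +4.
Ligands are named alphabetically: ammine before azido before cyano before pyridine.

diammineazidocyanobis(pyridine)platinum(IV) sulfate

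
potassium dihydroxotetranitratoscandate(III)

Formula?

K3[Sc(NO3)4(OH)2]

Ligands: 4 nitrato (NO3, -1), 2 hydroxo (OH, -1). Ligand charge sum = -6.
With Sc in oxidation state +3, the complex ion is [Sc...]^3−.
Charge balance with potassium (+1) requires 1 complex ion per 3 potassium.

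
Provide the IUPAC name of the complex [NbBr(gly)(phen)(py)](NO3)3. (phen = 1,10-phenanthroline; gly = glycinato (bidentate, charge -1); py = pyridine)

bromo(glycinato)(1,10-phenanthroline)(pyridine)niobium(V) nitrate

The 3 nitrate counter-ions carry a total charge of -3, so each complex ion is 3+.
Ligand charges: 1×bromo (-1 each), 1×1,10-phenanthroline (neutral), 1×glycinato (-1 each), 1×pyridine (neutral); total -2. So Nb + (-2) = 3+, giving Nb = +5.
Ligands are named alphabetically: bromo before glycinato before phenanthroline before pyridine.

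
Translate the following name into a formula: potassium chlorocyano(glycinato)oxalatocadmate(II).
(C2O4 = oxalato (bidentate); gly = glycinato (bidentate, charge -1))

Ligands: 1 oxalato (C2O4, -2), 1 cyano (CN, -1), 1 chloro (Cl, -1), 1 glycinato (gly, -1). Ligand charge sum = -5.
Charge balance with potassium (+1) requires 1 complex ion per 3 potassium.

K3[Cd(C2O4)Cl(CN)(gly)]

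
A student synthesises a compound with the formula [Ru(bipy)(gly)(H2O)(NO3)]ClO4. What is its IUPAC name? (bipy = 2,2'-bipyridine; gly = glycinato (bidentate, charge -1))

The 1 perchlorate counter-ion carries a total charge of -1, so each complex ion is 1+.
Ligand charges: 1×2,2'-bipyridine (neutral), 1×aqua (neutral), 1×nitrato (-1 each), 1×glycinato (-1 each); total -2. So Ru + (-2) = 1+, giving Ru = +3.
Ligands are named alphabetically: aqua before bipyridine before glycinato before nitrato.

aqua(2,2'-bipyridine)(glycinato)nitratoruthenium(III) perchlorate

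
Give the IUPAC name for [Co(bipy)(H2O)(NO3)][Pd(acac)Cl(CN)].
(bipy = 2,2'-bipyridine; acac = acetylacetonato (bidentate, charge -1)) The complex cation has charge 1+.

The complex cation is given as 1+; its ligand charges sum to -1, so Co = +2.
A 1:1 salt means the anion carries the equal and opposite charge, 1−.
Anion: ligand charges sum to -3; for the ion to be 1−, Pd = +2.

aqua(2,2'-bipyridine)nitratocobalt(II) (acetylacetonato)chlorocyanopalladate(II)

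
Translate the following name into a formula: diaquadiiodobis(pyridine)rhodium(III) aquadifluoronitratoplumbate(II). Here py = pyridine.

[Rh(H2O)2I2(py)2][PbF2(H2O)(NO3)]

Cation [Rh…]: ligand charges -2, Rh(III) ⇒ ion charge 1+.
Anion [Pb…]: ligand charges -3, Pb(II) ⇒ ion charge 1−.
One 1+ cation balances one 1− anion.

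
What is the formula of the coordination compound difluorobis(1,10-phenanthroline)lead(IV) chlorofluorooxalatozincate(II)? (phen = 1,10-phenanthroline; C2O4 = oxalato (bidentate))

[PbF2(phen)2][Zn(C2O4)ClF]

Cation [Pb…]: ligand charges -2, Pb(IV) ⇒ ion charge 2+.
Anion [Zn…]: ligand charges -4, Zn(II) ⇒ ion charge 2−.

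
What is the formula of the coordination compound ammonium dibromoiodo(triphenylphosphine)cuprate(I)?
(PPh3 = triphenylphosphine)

Ligands: 1 triphenylphosphine (PPh3, neutral), 1 iodo (I, -1), 2 bromo (Br, -1). Ligand charge sum = -3.
Charge balance with ammonium (+1) requires 1 complex ion per 2 ammonium.

(NH4)2[CuBr2I(PPh3)]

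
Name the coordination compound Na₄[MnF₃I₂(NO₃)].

sodium trifluorodiiodonitratomanganate(II)

The 4 sodium counter-ions carry a total charge of +4, so each complex ion is 4−.
Ligand charges: 2×iodo (-1 each), 1×nitrato (-1 each), 3×fluoro (-1 each); total -6. So Mn + (-6) = 4−, giving Mn = +2.
Ligands are named alphabetically: fluoro before iodo before nitrato.
The complex ion is anionic, so manganese takes the -ate form manganate(II).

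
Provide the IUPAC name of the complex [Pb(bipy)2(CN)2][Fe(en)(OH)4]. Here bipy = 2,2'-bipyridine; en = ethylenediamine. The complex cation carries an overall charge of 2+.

bis(2,2'-bipyridine)dicyanolead(IV) (ethylenediamine)tetrahydroxoferrate(II)

The complex cation is given as 2+; its ligand charges sum to -2, so Pb = +4.
A 1:1 salt means the anion carries the equal and opposite charge, 2−.
Anion: ligand charges sum to -4; for the ion to be 2−, Fe = +2.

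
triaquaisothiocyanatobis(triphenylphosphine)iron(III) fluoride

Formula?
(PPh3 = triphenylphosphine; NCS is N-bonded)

[Fe(H2O)3(NCS)(PPh3)2]F2

Ligands: 3 aqua (H2O, neutral), 2 triphenylphosphine (PPh3, neutral), 1 isothiocyanato (NCS, -1). Ligand charge sum = -1.
With Fe in oxidation state +3, the complex ion is [Fe...]^2+.
Charge balance with fluoride (-1) requires 1 complex ion per 2 fluoride.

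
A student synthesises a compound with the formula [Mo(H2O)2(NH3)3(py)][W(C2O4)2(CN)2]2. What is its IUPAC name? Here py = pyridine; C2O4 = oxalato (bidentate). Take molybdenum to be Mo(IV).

triamminediaqua(pyridine)molybdenum(IV) dicyanodioxalatotungstate(IV)

Both ions are complex: the cation is named first with the plain metal name, the anion second with the -ate form; each ion's ligands are alphabetised independently.
Mo is given as +4; the cation's ligand charges sum to 0, so the complex cation is 4+.
With 2 anions per cation, each anion must be 4/2 = 2−.
Anion: ligand charges sum to -6; for the ion to be 2−, W = +4.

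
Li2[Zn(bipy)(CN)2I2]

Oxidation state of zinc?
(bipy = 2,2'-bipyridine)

2 lithium outside the brackets (+1 each) → the complex ion is 2−.
Ligand charges: 1×bipy neutral; 2×I = -2; 2×CN = -2; sum -4.
Zn + (-4) = 2− ⇒ Zn is +2.

+2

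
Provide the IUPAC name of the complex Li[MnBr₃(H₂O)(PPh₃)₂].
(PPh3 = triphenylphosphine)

The 1 lithium counter-ion carries a total charge of +1, so each complex ion is 1−.
Ligand charges: 2×triphenylphosphine (neutral), 1×aqua (neutral), 3×bromo (-1 each); total -3. So Mn + (-3) = 1−, giving Mn = +2.
Ligands are named alphabetically: aqua before bromo before triphenylphosphine.
The complex ion is anionic, so manganese takes the -ate form manganate(II).

lithium aquatribromobis(triphenylphosphine)manganate(II)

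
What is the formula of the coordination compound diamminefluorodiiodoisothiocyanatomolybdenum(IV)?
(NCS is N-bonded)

Ligands: 1 isothiocyanato (NCS, -1), 2 ammine (NH3, neutral), 2 iodo (I, -1), 1 fluoro (F, -1). Ligand charge sum = -4.
With Mo in oxidation state +4, the complex ion is [Mo...].

[MoFI2(NCS)(NH3)2]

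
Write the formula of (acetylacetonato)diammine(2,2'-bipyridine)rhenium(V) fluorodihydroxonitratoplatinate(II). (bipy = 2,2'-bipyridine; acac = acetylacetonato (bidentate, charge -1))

[Re(acac)(bipy)(NH3)2][PtF(NO3)(OH)2]2

Cation [Re…]: ligand charges -1, Re(V) ⇒ ion charge 4+.
Anion [Pt…]: ligand charges -4, Pt(II) ⇒ ion charge 2−.
One 4+ cation requires 2 of the 2− anion.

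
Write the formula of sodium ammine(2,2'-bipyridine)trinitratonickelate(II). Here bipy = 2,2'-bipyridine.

Ligands: 3 nitrato (NO3, -1), 1 ammine (NH3, neutral), 1 2,2'-bipyridine (bipy, neutral). Ligand charge sum = -3.
Charge balance with sodium (+1) requires 1 complex ion per 1 sodium.

Na[Ni(bipy)(NH3)(NO3)3]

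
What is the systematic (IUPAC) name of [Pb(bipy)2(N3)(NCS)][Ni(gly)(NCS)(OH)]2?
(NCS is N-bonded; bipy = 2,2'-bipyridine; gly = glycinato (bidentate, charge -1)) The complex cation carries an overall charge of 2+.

The complex cation is given as 2+; its ligand charges sum to -2, so Pb = +4.
With 2 anions per cation, each anion must be 2/2 = 1−.
Anion: ligand charges sum to -3; for the ion to be 1−, Ni = +2.

azidobis(2,2'-bipyridine)isothiocyanatolead(IV) (glycinato)hydroxoisothiocyanatonickelate(II)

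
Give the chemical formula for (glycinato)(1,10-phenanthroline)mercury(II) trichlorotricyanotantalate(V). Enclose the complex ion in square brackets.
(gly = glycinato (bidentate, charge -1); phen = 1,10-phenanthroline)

[Hg(gly)(phen)][TaCl3(CN)3]

Cation [Hg…]: ligand charges -1, Hg(II) ⇒ ion charge 1+.
Anion [Ta…]: ligand charges -6, Ta(V) ⇒ ion charge 1−.
One 1+ cation balances one 1− anion.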